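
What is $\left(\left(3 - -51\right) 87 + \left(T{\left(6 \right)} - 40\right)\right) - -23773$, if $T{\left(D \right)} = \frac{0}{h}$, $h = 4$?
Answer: $28431$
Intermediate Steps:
$T{\left(D \right)} = 0$ ($T{\left(D \right)} = \frac{0}{4} = 0 \cdot \frac{1}{4} = 0$)
$\left(\left(3 - -51\right) 87 + \left(T{\left(6 \right)} - 40\right)\right) - -23773 = \left(\left(3 - -51\right) 87 + \left(0 - 40\right)\right) - -23773 = \left(\left(3 + 51\right) 87 + \left(0 - 40\right)\right) + 23773 = \left(54 \cdot 87 - 40\right) + 23773 = \left(4698 - 40\right) + 23773 = 4658 + 23773 = 28431$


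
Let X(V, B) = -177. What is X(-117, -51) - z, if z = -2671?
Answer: 2494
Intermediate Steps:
X(-117, -51) - z = -177 - 1*(-2671) = -177 + 2671 = 2494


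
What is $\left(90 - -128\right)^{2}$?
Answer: $47524$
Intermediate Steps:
$\left(90 - -128\right)^{2} = \left(90 + 128\right)^{2} = 218^{2} = 47524$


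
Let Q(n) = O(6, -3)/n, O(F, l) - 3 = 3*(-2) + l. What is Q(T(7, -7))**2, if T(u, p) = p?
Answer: 36/49 ≈ 0.73469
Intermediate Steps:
O(F, l) = -3 + l (O(F, l) = 3 + (3*(-2) + l) = 3 + (-6 + l) = -3 + l)
Q(n) = -6/n (Q(n) = (-3 - 3)/n = -6/n)
Q(T(7, -7))**2 = (-6/(-7))**2 = (-6*(-1/7))**2 = (6/7)**2 = 36/49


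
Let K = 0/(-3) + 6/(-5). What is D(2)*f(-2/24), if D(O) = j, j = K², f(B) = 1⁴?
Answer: 36/25 ≈ 1.4400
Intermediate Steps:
f(B) = 1
K = -6/5 (K = 0*(-⅓) + 6*(-⅕) = 0 - 6/5 = -6/5 ≈ -1.2000)
j = 36/25 (j = (-6/5)² = 36/25 ≈ 1.4400)
D(O) = 36/25
D(2)*f(-2/24) = (36/25)*1 = 36/25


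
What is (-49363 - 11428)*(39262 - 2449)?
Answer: -2237899083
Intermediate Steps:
(-49363 - 11428)*(39262 - 2449) = -60791*36813 = -2237899083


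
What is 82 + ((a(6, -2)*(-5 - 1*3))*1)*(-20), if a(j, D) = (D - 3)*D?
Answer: 1682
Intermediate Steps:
a(j, D) = D*(-3 + D) (a(j, D) = (-3 + D)*D = D*(-3 + D))
82 + ((a(6, -2)*(-5 - 1*3))*1)*(-20) = 82 + (((-2*(-3 - 2))*(-5 - 1*3))*1)*(-20) = 82 + (((-2*(-5))*(-5 - 3))*1)*(-20) = 82 + ((10*(-8))*1)*(-20) = 82 - 80*1*(-20) = 82 - 80*(-20) = 82 + 1600 = 1682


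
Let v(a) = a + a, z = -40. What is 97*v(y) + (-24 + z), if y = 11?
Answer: 2070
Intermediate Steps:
v(a) = 2*a
97*v(y) + (-24 + z) = 97*(2*11) + (-24 - 40) = 97*22 - 64 = 2134 - 64 = 2070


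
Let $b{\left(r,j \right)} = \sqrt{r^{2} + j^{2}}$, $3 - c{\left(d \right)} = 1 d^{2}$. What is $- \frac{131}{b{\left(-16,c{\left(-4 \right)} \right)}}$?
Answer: $- \frac{131 \sqrt{17}}{85} \approx -6.3544$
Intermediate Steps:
$c{\left(d \right)} = 3 - d^{2}$ ($c{\left(d \right)} = 3 - 1 d^{2} = 3 - d^{2}$)
$b{\left(r,j \right)} = \sqrt{j^{2} + r^{2}}$
$- \frac{131}{b{\left(-16,c{\left(-4 \right)} \right)}} = - \frac{131}{\sqrt{\left(3 - \left(-4\right)^{2}\right)^{2} + \left(-16\right)^{2}}} = - \frac{131}{\sqrt{\left(3 - 16\right)^{2} + 256}} = - \frac{131}{\sqrt{\left(-13\right)^{2} + 256}} = - \frac{131}{\sqrt{169 + 256}} = - \frac{131}{\sqrt{425}} = - \frac{131}{5 \sqrt{17}} = - 131 \frac{\sqrt{17}}{85} = - \frac{131 \sqrt{17}}{85}$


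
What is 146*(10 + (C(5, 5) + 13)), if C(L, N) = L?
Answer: 4088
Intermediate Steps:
146*(10 + (C(5, 5) + 13)) = 146*(10 + (5 + 13)) = 146*(10 + 18) = 146*28 = 4088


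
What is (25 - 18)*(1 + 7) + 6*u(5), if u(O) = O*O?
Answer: 206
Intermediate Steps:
u(O) = O²
(25 - 18)*(1 + 7) + 6*u(5) = (25 - 18)*(1 + 7) + 6*5² = 7*8 + 6*25 = 56 + 150 = 206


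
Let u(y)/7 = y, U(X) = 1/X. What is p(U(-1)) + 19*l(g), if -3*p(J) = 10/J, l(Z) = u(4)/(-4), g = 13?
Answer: -389/3 ≈ -129.67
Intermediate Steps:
U(X) = 1/X
u(y) = 7*y
l(Z) = -7 (l(Z) = (7*4)/(-4) = 28*(-¼) = -7)
p(J) = -10/(3*J)
p(U(-1)) + 19*l(g) = -10/(3*(1/(-1))) + 19*(-7) = -10/3/(-1) - 133 = -10/3*(-1) - 133 = 10/3 - 133 = -389/3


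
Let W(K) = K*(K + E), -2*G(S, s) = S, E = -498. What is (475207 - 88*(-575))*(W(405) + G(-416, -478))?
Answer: -19695152799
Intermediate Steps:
G(S, s) = -S/2
W(K) = K*(-498 + K) (W(K) = K*(K - 498) = K*(-498 + K))
(475207 - 88*(-575))*(W(405) + G(-416, -478)) = (475207 - 88*(-575))*(405*(-498 + 405) - 1/2*(-416)) = (475207 + 50600)*(405*(-93) + 208) = 525807*(-37665 + 208) = 525807*(-37457) = -19695152799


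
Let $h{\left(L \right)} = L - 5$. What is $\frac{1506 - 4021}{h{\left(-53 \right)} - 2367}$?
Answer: $\frac{503}{485} \approx 1.0371$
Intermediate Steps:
$h{\left(L \right)} = -5 + L$
$\frac{1506 - 4021}{h{\left(-53 \right)} - 2367} = \frac{1506 - 4021}{\left(-5 - 53\right) - 2367} = - \frac{2515}{-58 - 2367} = - \frac{2515}{-2425} = \left(-2515\right) \left(- \frac{1}{2425}\right) = \frac{503}{485}$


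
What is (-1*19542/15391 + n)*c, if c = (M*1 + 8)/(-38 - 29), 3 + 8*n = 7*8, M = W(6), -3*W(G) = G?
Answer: -1978161/4124788 ≈ -0.47958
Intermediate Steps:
W(G) = -G/3
M = -2 (M = -⅓*6 = -2)
n = 53/8 (n = -3/8 + (7*8)/8 = -3/8 + (⅛)*56 = -3/8 + 7 = 53/8 ≈ 6.6250)
c = -6/67 (c = (-2*1 + 8)/(-38 - 29) = (-2 + 8)/(-67) = 6*(-1/67) = -6/67 ≈ -0.089552)
(-1*19542/15391 + n)*c = (-1*19542/15391 + 53/8)*(-6/67) = (-19542*1/15391 + 53/8)*(-6/67) = (-19542/15391 + 53/8)*(-6/67) = (659387/123128)*(-6/67) = -1978161/4124788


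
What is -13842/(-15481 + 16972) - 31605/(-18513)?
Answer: -23237099/3066987 ≈ -7.5765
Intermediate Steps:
-13842/(-15481 + 16972) - 31605/(-18513) = -13842/1491 - 31605*(-1/18513) = -13842*1/1491 + 10535/6171 = -4614/497 + 10535/6171 = -23237099/3066987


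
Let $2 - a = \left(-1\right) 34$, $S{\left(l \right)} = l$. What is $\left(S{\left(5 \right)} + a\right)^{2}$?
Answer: $1681$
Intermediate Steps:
$a = 36$ ($a = 2 - \left(-1\right) 34 = 2 - -34 = 2 + 34 = 36$)
$\left(S{\left(5 \right)} + a\right)^{2} = \left(5 + 36\right)^{2} = 41^{2} = 1681$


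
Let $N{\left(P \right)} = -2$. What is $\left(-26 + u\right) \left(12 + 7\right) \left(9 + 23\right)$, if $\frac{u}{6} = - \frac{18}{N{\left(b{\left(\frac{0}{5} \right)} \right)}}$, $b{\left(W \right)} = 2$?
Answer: $17024$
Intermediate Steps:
$u = 54$ ($u = 6 \left(- \frac{18}{-2}\right) = 6 \left(\left(-18\right) \left(- \frac{1}{2}\right)\right) = 6 \cdot 9 = 54$)
$\left(-26 + u\right) \left(12 + 7\right) \left(9 + 23\right) = \left(-26 + 54\right) \left(12 + 7\right) \left(9 + 23\right) = 28 \cdot 19 \cdot 32 = 28 \cdot 608 = 17024$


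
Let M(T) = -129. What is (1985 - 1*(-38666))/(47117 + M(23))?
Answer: 40651/46988 ≈ 0.86514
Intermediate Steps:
(1985 - 1*(-38666))/(47117 + M(23)) = (1985 - 1*(-38666))/(47117 - 129) = (1985 + 38666)/46988 = 40651*(1/46988) = 40651/46988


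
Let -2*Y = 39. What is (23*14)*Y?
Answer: -6279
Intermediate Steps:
Y = -39/2 (Y = -½*39 = -39/2 ≈ -19.500)
(23*14)*Y = (23*14)*(-39/2) = 322*(-39/2) = -6279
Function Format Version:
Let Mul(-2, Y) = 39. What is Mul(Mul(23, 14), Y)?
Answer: -6279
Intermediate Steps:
Y = Rational(-39, 2) (Y = Mul(Rational(-1, 2), 39) = Rational(-39, 2) ≈ -19.500)
Mul(Mul(23, 14), Y) = Mul(Mul(23, 14), Rational(-39, 2)) = Mul(322, Rational(-39, 2)) = -6279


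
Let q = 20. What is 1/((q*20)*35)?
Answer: 1/14000 ≈ 7.1429e-5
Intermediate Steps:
1/((q*20)*35) = 1/((20*20)*35) = 1/(400*35) = 1/14000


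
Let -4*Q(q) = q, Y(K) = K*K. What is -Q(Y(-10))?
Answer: 25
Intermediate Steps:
Y(K) = K**2
Q(q) = -q/4
-Q(Y(-10)) = -(-1)*(-10)**2/4 = -(-1)*100/4 = -1*(-25) = 25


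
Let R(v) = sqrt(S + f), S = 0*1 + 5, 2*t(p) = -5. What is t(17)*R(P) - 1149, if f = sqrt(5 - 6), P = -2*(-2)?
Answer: -1149 - 5*sqrt(5 + I)/2 ≈ -1154.6 - 0.55627*I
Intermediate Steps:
t(p) = -5/2 (t(p) = (1/2)*(-5) = -5/2)
P = 4
f = I (f = sqrt(-1) = I ≈ 1.0*I)
S = 5 (S = 0 + 5 = 5)
R(v) = sqrt(5 + I)
t(17)*R(P) - 1149 = -5*sqrt(5 + I)/2 - 1149 = -1149 - 5*sqrt(5 + I)/2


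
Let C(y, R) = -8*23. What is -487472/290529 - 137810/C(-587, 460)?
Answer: 19974053321/26728668 ≈ 747.29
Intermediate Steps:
C(y, R) = -184
-487472/290529 - 137810/C(-587, 460) = -487472/290529 - 137810/(-184) = -487472*1/290529 - 137810*(-1/184) = -487472/290529 + 68905/92 = 19974053321/26728668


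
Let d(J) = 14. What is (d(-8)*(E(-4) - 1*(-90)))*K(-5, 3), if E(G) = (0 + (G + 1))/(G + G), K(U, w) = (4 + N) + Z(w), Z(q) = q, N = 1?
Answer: 10122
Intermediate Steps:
K(U, w) = 5 + w (K(U, w) = (4 + 1) + w = 5 + w)
E(G) = (1 + G)/(2*G) (E(G) = (0 + (1 + G))/((2*G)) = (1 + G)*(1/(2*G)) = (1 + G)/(2*G))
(d(-8)*(E(-4) - 1*(-90)))*K(-5, 3) = (14*((½)*(1 - 4)/(-4) - 1*(-90)))*(5 + 3) = (14*((½)*(-¼)*(-3) + 90))*8 = (14*(3/8 + 90))*8 = (14*(723/8))*8 = (5061/4)*8 = 10122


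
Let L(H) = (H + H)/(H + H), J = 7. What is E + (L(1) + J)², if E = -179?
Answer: -115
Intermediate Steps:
L(H) = 1 (L(H) = (2*H)/((2*H)) = (2*H)*(1/(2*H)) = 1)
E + (L(1) + J)² = -179 + (1 + 7)² = -179 + 8² = -179 + 64 = -115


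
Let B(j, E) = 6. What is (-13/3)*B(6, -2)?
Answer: -26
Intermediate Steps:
(-13/3)*B(6, -2) = -13/3*6 = -26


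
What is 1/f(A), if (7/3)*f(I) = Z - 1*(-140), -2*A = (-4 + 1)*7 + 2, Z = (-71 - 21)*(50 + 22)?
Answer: -7/19452 ≈ -0.00035986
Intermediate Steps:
Z = -6624 (Z = -92*72 = -6624)
A = 19/2 (A = -((-4 + 1)*7 + 2)/2 = -(-3*7 + 2)/2 = -(-21 + 2)/2 = -½*(-19) = 19/2 ≈ 9.5000)
f(I) = -19452/7 (f(I) = 3*(-6624 - 1*(-140))/7 = 3*(-6624 + 140)/7 = (3/7)*(-6484) = -19452/7)
1/f(A) = 1/(-19452/7) = -7/19452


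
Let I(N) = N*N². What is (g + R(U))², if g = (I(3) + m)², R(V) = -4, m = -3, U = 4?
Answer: 327184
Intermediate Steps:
I(N) = N³
g = 576 (g = (3³ - 3)² = (27 - 3)² = 24² = 576)
(g + R(U))² = (576 - 4)² = 572² = 327184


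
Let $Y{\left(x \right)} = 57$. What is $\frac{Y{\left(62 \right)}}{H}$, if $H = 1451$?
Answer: $\frac{57}{1451} \approx 0.039283$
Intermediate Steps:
$\frac{Y{\left(62 \right)}}{H} = \frac{57}{1451}$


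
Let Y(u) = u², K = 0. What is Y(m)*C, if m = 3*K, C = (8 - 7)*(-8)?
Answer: 0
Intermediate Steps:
C = -8 (C = 1*(-8) = -8)
m = 0 (m = 3*0 = 0)
Y(m)*C = 0²*(-8) = 0*(-8) = 0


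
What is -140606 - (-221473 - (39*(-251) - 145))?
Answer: 70933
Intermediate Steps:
-140606 - (-221473 - (39*(-251) - 145)) = -140606 - (-221473 - (-9789 - 145)) = -140606 - (-221473 - 1*(-9934)) = -140606 - (-221473 + 9934) = -140606 - 1*(-211539) = -140606 + 211539 = 70933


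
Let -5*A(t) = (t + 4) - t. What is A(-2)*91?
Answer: -364/5 ≈ -72.800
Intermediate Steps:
A(t) = -⅘ (A(t) = -((t + 4) - t)/5 = -((4 + t) - t)/5 = -⅕*4 = -⅘)
A(-2)*91 = -⅘*91 = -364/5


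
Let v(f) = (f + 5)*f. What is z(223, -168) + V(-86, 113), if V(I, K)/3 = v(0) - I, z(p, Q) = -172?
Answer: 86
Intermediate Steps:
v(f) = f*(5 + f) (v(f) = (5 + f)*f = f*(5 + f))
V(I, K) = -3*I (V(I, K) = 3*(0*(5 + 0) - I) = 3*(0*5 - I) = 3*(0 - I) = 3*(-I) = -3*I)
z(223, -168) + V(-86, 113) = -172 - 3*(-86) = -172 + 258 = 86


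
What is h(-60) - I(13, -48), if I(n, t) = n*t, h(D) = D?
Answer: 564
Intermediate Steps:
h(-60) - I(13, -48) = -60 - 13*(-48) = -60 - 1*(-624) = -60 + 624 = 564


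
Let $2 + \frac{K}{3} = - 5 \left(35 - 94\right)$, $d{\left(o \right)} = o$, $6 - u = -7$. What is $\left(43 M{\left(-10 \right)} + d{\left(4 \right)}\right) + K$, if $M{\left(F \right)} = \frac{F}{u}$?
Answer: $\frac{11049}{13} \approx 849.92$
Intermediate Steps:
$u = 13$ ($u = 6 - -7 = 6 + 7 = 13$)
$M{\left(F \right)} = \frac{F}{13}$
$K = 879$ ($K = -6 + 3 \left(- 5 \left(35 - 94\right)\right) = -6 + 3 \left(\left(-5\right) \left(-59\right)\right) = -6 + 3 \cdot 295 = -6 + 885 = 879$)
$\left(43 M{\left(-10 \right)} + d{\left(4 \right)}\right) + K = \left(43 \cdot \frac{1}{13} \left(-10\right) + 4\right) + 879 = \left(43 \left(- \frac{10}{13}\right) + 4\right) + 879 = \left(- \frac{430}{13} + 4\right) + 879 = - \frac{378}{13} + 879 = \frac{11049}{13}$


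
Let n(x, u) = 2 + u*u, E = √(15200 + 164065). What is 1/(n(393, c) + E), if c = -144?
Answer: 20738/429885379 - √179265/429885379 ≈ 4.7256e-5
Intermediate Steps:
E = √179265 ≈ 423.40
n(x, u) = 2 + u²
1/(n(393, c) + E) = 1/((2 + (-144)²) + √179265) = 1/((2 + 20736) + √179265) = 1/(20738 + √179265)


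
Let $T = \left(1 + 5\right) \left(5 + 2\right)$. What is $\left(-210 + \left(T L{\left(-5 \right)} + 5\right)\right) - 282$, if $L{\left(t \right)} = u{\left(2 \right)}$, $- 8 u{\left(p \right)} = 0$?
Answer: $-487$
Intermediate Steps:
$u{\left(p \right)} = 0$ ($u{\left(p \right)} = \left(- \frac{1}{8}\right) 0 = 0$)
$L{\left(t \right)} = 0$
$T = 42$ ($T = 6 \cdot 7 = 42$)
$\left(-210 + \left(T L{\left(-5 \right)} + 5\right)\right) - 282 = \left(-210 + \left(42 \cdot 0 + 5\right)\right) - 282 = \left(-210 + \left(0 + 5\right)\right) - 282 = \left(-210 + 5\right) - 282 = -205 - 282 = -487$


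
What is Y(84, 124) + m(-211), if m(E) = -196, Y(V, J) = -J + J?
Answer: -196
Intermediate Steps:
Y(V, J) = 0
Y(84, 124) + m(-211) = 0 - 196 = -196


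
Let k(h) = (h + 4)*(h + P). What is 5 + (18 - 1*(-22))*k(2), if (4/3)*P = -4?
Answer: -235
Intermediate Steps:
P = -3 (P = (3/4)*(-4) = -3)
k(h) = (-3 + h)*(4 + h) (k(h) = (h + 4)*(h - 3) = (4 + h)*(-3 + h) = (-3 + h)*(4 + h))
5 + (18 - 1*(-22))*k(2) = 5 + (18 - 1*(-22))*(-12 + 2 + 2**2) = 5 + (18 + 22)*(-12 + 2 + 4) = 5 + 40*(-6) = 5 - 240 = -235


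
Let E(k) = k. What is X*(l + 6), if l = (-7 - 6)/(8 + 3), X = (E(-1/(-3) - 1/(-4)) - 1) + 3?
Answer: 1643/132 ≈ 12.447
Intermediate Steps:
X = 31/12 (X = ((-1/(-3) - 1/(-4)) - 1) + 3 = ((-1*(-⅓) - 1*(-¼)) - 1) + 3 = ((⅓ + ¼) - 1) + 3 = (7/12 - 1) + 3 = -5/12 + 3 = 31/12 ≈ 2.5833)
l = -13/11 ≈ -1.1818
X*(l + 6) = 31*(-13/11 + 6)/12 = (31/12)*(53/11) = 1643/132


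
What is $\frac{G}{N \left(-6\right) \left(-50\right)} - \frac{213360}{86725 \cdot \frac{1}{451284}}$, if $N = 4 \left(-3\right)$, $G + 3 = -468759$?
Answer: $- \frac{2310591879197}{2081400} \approx -1.1101 \cdot 10^{6}$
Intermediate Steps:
$G = -468762$ ($G = -3 - 468759 = -468762$)
$N = -12$
$\frac{G}{N \left(-6\right) \left(-50\right)} - \frac{213360}{86725 \cdot \frac{1}{451284}} = - \frac{468762}{\left(-12\right) \left(-6\right) \left(-50\right)} - \frac{213360}{86725 \cdot \frac{1}{451284}} = - \frac{468762}{72 \left(-50\right)} - \frac{213360}{86725 \cdot \frac{1}{451284}} = - \frac{468762}{-3600} - \frac{213360}{\frac{86725}{451284}} = \left(-468762\right) \left(- \frac{1}{3600}\right) - \frac{19257190848}{17345} = \frac{78127}{600} - \frac{19257190848}{17345} = - \frac{2310591879197}{2081400}$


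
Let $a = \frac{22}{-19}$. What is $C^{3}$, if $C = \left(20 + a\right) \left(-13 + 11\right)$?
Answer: $- \frac{367061696}{6859} \approx -53515.0$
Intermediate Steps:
$a = - \frac{22}{19}$ ($a = 22 \left(- \frac{1}{19}\right) = - \frac{22}{19} \approx -1.1579$)
$C = - \frac{716}{19}$ ($C = \left(20 - \frac{22}{19}\right) \left(-13 + 11\right) = \frac{358}{19} \left(-2\right) = - \frac{716}{19} \approx -37.684$)
$C^{3} = \left(- \frac{716}{19}\right)^{3} = - \frac{367061696}{6859}$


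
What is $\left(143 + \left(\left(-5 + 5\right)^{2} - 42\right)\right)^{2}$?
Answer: $10201$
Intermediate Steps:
$\left(143 + \left(\left(-5 + 5\right)^{2} - 42\right)\right)^{2} = \left(143 - \left(42 - 0^{2}\right)\right)^{2} = \left(143 + \left(0 - 42\right)\right)^{2} = \left(143 - 42\right)^{2} = 101^{2} = 10201$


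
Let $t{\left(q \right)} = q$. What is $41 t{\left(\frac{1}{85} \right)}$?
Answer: $\frac{41}{85} \approx 0.48235$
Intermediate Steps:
$41 t{\left(\frac{1}{85} \right)} = \frac{41}{85}$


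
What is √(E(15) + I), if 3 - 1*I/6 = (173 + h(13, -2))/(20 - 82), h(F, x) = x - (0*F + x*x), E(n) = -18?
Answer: √15531/31 ≈ 4.0201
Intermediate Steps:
h(F, x) = x - x² (h(F, x) = x - (0 + x²) = x - x²)
I = 1059/31 (I = 18 - 6*(173 - 2*(1 - 1*(-2)))/(20 - 82) = 18 - 6*(173 - 2*(1 + 2))/(-62) = 18 - 6*(173 - 2*3)*(-1)/62 = 18 - 6*(173 - 6)*(-1)/62 = 18 - 1002*(-1)/62 = 18 - 6*(-167/62) = 18 + 501/31 = 1059/31 ≈ 34.161)
√(E(15) + I) = √(-18 + 1059/31) = √(501/31) = √15531/31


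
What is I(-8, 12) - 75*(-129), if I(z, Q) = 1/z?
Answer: 77399/8 ≈ 9674.9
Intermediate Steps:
I(-8, 12) - 75*(-129) = 1/(-8) - 75*(-129) = -⅛ + 9675 = 77399/8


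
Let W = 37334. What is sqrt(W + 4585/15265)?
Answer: sqrt(347985882807)/3053 ≈ 193.22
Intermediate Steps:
sqrt(W + 4585/15265) = sqrt(37334 + 4585/15265) = sqrt(37334 + 4585*(1/15265)) = sqrt(37334 + 917/3053) = sqrt(113981619/3053) = sqrt(347985882807)/3053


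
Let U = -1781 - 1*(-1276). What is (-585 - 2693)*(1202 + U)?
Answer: -2284766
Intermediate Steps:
U = -505 (U = -1781 + 1276 = -505)
(-585 - 2693)*(1202 + U) = (-585 - 2693)*(1202 - 505) = -3278*697 = -2284766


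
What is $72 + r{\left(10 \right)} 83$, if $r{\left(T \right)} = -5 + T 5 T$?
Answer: $41157$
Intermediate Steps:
$r{\left(T \right)} = -5 + 5 T^{2}$ ($r{\left(T \right)} = -5 + 5 T T = -5 + 5 T^{2}$)
$72 + r{\left(10 \right)} 83 = 72 + \left(-5 + 5 \cdot 10^{2}\right) 83 = 72 + \left(-5 + 5 \cdot 100\right) 83 = 72 + \left(-5 + 500\right) 83 = 72 + 495 \cdot 83 = 72 + 41085 = 41157$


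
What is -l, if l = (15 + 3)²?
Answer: -324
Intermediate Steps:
l = 324 (l = 18² = 324)
-l = -1*324 = -324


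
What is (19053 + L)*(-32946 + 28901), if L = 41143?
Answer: -243492820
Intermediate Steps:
(19053 + L)*(-32946 + 28901) = (19053 + 41143)*(-32946 + 28901) = 60196*(-4045) = -243492820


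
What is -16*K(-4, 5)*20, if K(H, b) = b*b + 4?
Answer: -9280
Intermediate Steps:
K(H, b) = 4 + b² (K(H, b) = b² + 4 = 4 + b²)
-16*K(-4, 5)*20 = -16*(4 + 5²)*20 = -16*(4 + 25)*20 = -16*29*20 = -464*20 = -9280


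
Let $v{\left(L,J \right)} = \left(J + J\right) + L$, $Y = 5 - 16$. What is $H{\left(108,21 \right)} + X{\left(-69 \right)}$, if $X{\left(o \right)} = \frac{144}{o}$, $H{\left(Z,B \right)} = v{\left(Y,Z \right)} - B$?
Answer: $\frac{4184}{23} \approx 181.91$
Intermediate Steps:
$Y = -11$ ($Y = 5 - 16 = -11$)
$v{\left(L,J \right)} = L + 2 J$ ($v{\left(L,J \right)} = 2 J + L = L + 2 J$)
$H{\left(Z,B \right)} = -11 - B + 2 Z$ ($H{\left(Z,B \right)} = \left(-11 + 2 Z\right) - B = -11 - B + 2 Z$)
$H{\left(108,21 \right)} + X{\left(-69 \right)} = \left(-11 - 21 + 2 \cdot 108\right) + \frac{144}{-69} = \left(-11 - 21 + 216\right) + 144 \left(- \frac{1}{69}\right) = 184 - \frac{48}{23} = \frac{4184}{23}$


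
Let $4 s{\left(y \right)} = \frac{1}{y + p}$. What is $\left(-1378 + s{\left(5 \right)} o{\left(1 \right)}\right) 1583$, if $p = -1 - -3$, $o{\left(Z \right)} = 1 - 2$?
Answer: $- \frac{61080055}{28} \approx -2.1814 \cdot 10^{6}$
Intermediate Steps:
$o{\left(Z \right)} = -1$ ($o{\left(Z \right)} = 1 - 2 = -1$)
$p = 2$ ($p = -1 + 3 = 2$)
$s{\left(y \right)} = \frac{1}{4 \left(2 + y\right)}$ ($s{\left(y \right)} = \frac{1}{4 \left(y + 2\right)} = \frac{1}{4 \left(2 + y\right)}$)
$\left(-1378 + s{\left(5 \right)} o{\left(1 \right)}\right) 1583 = \left(-1378 + \frac{1}{4 \left(2 + 5\right)} \left(-1\right)\right) 1583 = \left(-1378 + \frac{1}{4 \cdot 7} \left(-1\right)\right) 1583 = \left(-1378 + \frac{1}{4} \cdot \frac{1}{7} \left(-1\right)\right) 1583 = \left(-1378 + \frac{1}{28} \left(-1\right)\right) 1583 = \left(-1378 - \frac{1}{28}\right) 1583 = \left(- \frac{38585}{28}\right) 1583 = - \frac{61080055}{28}$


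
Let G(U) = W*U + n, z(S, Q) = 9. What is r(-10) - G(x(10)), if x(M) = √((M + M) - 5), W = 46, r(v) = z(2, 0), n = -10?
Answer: 19 - 46*√15 ≈ -159.16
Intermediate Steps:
r(v) = 9
x(M) = √(-5 + 2*M) (x(M) = √(2*M - 5) = √(-5 + 2*M))
G(U) = -10 + 46*U (G(U) = 46*U - 10 = -10 + 46*U)
r(-10) - G(x(10)) = 9 - (-10 + 46*√(-5 + 2*10)) = 9 - (-10 + 46*√(-5 + 20)) = 9 - (-10 + 46*√15) = 9 + (10 - 46*√15) = 19 - 46*√15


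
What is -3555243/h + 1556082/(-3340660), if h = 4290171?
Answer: -3092119325067/2388667108810 ≈ -1.2945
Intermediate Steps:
-3555243/h + 1556082/(-3340660) = -3555243/4290171 + 1556082/(-3340660) = -3555243*1/4290171 + 1556082*(-1/3340660) = -1185081/1430057 - 778041/1670330 = -3092119325067/2388667108810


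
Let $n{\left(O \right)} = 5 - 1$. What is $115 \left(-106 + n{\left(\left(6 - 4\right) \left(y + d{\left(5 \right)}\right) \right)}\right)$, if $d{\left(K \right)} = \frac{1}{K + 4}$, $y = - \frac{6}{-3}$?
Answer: $-11730$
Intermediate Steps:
$y = 2$ ($y = \left(-6\right) \left(- \frac{1}{3}\right) = 2$)
$d{\left(K \right)} = \frac{1}{4 + K}$
$n{\left(O \right)} = 4$ ($n{\left(O \right)} = 5 - 1 = 4$)
$115 \left(-106 + n{\left(\left(6 - 4\right) \left(y + d{\left(5 \right)}\right) \right)}\right) = 115 \left(-106 + 4\right) = 115 \left(-102\right) = -11730$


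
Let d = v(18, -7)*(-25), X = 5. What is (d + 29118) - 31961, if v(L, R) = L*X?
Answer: -5093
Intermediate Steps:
v(L, R) = 5*L (v(L, R) = L*5 = 5*L)
d = -2250 (d = (5*18)*(-25) = 90*(-25) = -2250)
(d + 29118) - 31961 = (-2250 + 29118) - 31961 = 26868 - 31961 = -5093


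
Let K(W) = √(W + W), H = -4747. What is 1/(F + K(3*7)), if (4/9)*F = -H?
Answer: 56964/608418019 - 16*√42/1825254057 ≈ 9.3570e-5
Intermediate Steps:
K(W) = √2*√W (K(W) = √(2*W) = √2*√W)
F = 42723/4 (F = 9*(-1*(-4747))/4 = (9/4)*4747 = 42723/4 ≈ 10681.)
1/(F + K(3*7)) = 1/(42723/4 + √2*√(3*7)) = 1/(42723/4 + √2*√21) = 1/(42723/4 + √42)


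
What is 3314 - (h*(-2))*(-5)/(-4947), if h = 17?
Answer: 964384/291 ≈ 3314.0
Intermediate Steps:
3314 - (h*(-2))*(-5)/(-4947) = 3314 - (17*(-2))*(-5)/(-4947) = 3314 - (-34*(-5))*(-1)/4947 = 3314 - 170*(-1)/4947 = 3314 - 1*(-10/291) = 3314 + 10/291 = 964384/291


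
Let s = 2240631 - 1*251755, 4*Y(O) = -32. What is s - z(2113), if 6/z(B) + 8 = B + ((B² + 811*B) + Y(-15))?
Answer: 12292266017878/6180509 ≈ 1.9889e+6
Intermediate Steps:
Y(O) = -8 (Y(O) = (¼)*(-32) = -8)
s = 1988876 (s = 2240631 - 251755 = 1988876)
z(B) = 6/(-16 + B² + 812*B) (z(B) = 6/(-8 + (B + ((B² + 811*B) - 8))) = 6/(-8 + (B + (-8 + B² + 811*B))) = 6/(-8 + (-8 + B² + 812*B)) = 6/(-16 + B² + 812*B))
s - z(2113) = 1988876 - 6/(-16 + 2113² + 812*2113) = 1988876 - 6/(-16 + 4464769 + 1715756) = 1988876 - 6/6180509 = 12292266017878/6180509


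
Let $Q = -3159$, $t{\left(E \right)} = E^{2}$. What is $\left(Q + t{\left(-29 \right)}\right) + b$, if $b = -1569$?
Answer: $-3887$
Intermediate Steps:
$\left(Q + t{\left(-29 \right)}\right) + b = \left(-3159 + \left(-29\right)^{2}\right) - 1569 = \left(-3159 + 841\right) - 1569 = -2318 - 1569 = -3887$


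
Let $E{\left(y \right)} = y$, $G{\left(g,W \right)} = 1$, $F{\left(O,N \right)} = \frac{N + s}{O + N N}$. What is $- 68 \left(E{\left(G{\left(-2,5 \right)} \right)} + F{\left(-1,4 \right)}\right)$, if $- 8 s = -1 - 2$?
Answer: $- \frac{527}{6} \approx -87.833$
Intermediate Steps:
$s = \frac{3}{8}$ ($s = - \frac{-1 - 2}{8} = \left(- \frac{1}{8}\right) \left(-3\right) = \frac{3}{8} \approx 0.375$)
$F{\left(O,N \right)} = \frac{\frac{3}{8} + N}{O + N^{2}}$ ($F{\left(O,N \right)} = \frac{N + \frac{3}{8}}{O + N N} = \frac{\frac{3}{8} + N}{O + N^{2}}$)
$- 68 \left(E{\left(G{\left(-2,5 \right)} \right)} + F{\left(-1,4 \right)}\right) = - 68 \left(1 + \frac{\frac{3}{8} + 4}{-1 + 4^{2}}\right) = - 68 \left(1 + \frac{1}{-1 + 16} \cdot \frac{35}{8}\right) = - 68 \left(1 + \frac{1}{15} \cdot \frac{35}{8}\right) = - 68 \left(1 + \frac{7}{24}\right) = \left(-68\right) \frac{31}{24} = - \frac{527}{6}$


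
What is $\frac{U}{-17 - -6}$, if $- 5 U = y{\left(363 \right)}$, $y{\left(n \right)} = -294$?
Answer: $- \frac{294}{55} \approx -5.3455$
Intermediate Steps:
$U = \frac{294}{5}$ ($U = \left(- \frac{1}{5}\right) \left(-294\right) = \frac{294}{5} \approx 58.8$)
$\frac{U}{-17 - -6} = \frac{294}{5 \left(-17 - -6\right)} = \frac{294}{5 \left(-17 + 6\right)} = \frac{294}{5 \left(-11\right)} = \frac{294}{5} \left(- \frac{1}{11}\right) = - \frac{294}{55}$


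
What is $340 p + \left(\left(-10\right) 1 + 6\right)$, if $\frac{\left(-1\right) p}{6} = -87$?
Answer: $177476$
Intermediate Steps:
$p = 522$ ($p = \left(-6\right) \left(-87\right) = 522$)
$340 p + \left(\left(-10\right) 1 + 6\right) = 340 \cdot 522 + \left(\left(-10\right) 1 + 6\right) = 177480 + \left(-10 + 6\right) = 177480 - 4 = 177476$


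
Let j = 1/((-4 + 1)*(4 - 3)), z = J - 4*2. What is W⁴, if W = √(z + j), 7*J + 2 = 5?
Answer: 27556/441 ≈ 62.485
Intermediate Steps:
J = 3/7 (J = -2/7 + (⅐)*5 = -2/7 + 5/7 = 3/7 ≈ 0.42857)
z = -53/7 (z = 3/7 - 4*2 = 3/7 - 8 = -53/7 ≈ -7.5714)
j = -⅓ (j = 1/(-3*1) = 1/(-3) = -⅓ ≈ -0.33333)
W = I*√3486/21 (W = √(-53/7 - ⅓) = √(-166/21) = I*√3486/21 ≈ 2.8115*I)
W⁴ = (I*√3486/21)⁴ = 27556/441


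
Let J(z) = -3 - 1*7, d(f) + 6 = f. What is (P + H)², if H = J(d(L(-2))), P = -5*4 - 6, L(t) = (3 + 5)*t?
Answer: 1296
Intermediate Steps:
L(t) = 8*t
P = -26 (P = -20 - 6 = -26)
d(f) = -6 + f
J(z) = -10 (J(z) = -3 - 7 = -10)
H = -10
(P + H)² = (-26 - 10)² = (-36)² = 1296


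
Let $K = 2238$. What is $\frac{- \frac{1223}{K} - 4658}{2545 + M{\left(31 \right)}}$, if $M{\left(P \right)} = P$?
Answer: $- \frac{10425827}{5765088} \approx -1.8084$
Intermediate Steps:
$\frac{- \frac{1223}{K} - 4658}{2545 + M{\left(31 \right)}} = \frac{- \frac{1223}{2238} - 4658}{2545 + 31} = \frac{\left(-1223\right) \frac{1}{2238} - 4658}{2576} = \left(- \frac{1223}{2238} - 4658\right) \frac{1}{2576} = \left(- \frac{10425827}{2238}\right) \frac{1}{2576} = - \frac{10425827}{5765088}$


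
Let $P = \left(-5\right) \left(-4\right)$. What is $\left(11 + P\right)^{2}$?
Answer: $961$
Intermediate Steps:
$P = 20$
$\left(11 + P\right)^{2} = \left(11 + 20\right)^{2} = 31^{2} = 961$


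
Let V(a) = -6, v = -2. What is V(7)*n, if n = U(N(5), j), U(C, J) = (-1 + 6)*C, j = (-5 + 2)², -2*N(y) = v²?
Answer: 60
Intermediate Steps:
N(y) = -2 (N(y) = -½*(-2)² = -½*4 = -2)
j = 9 (j = (-3)² = 9)
U(C, J) = 5*C
n = -10 (n = 5*(-2) = -10)
V(7)*n = -6*(-10) = 60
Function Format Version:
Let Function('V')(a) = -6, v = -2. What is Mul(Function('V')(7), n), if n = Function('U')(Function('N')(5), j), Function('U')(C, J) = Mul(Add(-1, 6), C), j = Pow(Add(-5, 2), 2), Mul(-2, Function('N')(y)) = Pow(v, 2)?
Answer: 60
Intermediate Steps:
Function('N')(y) = -2 (Function('N')(y) = Mul(Rational(-1, 2), Pow(-2, 2)) = Mul(Rational(-1, 2), 4) = -2)
j = 9 (j = Pow(-3, 2) = 9)
Function('U')(C, J) = Mul(5, C)
n = -10 (n = Mul(5, -2) = -10)
Mul(Function('V')(7), n) = Mul(-6, -10) = 60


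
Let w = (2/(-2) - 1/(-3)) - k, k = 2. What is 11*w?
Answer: -88/3 ≈ -29.333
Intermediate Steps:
w = -8/3 (w = (2/(-2) - 1/(-3)) - 1*2 = (2*(-1/2) - 1*(-1/3)) - 2 = (-1 + 1/3) - 2 = -2/3 - 2 = -8/3 ≈ -2.6667)
11*w = 11*(-8/3) = -88/3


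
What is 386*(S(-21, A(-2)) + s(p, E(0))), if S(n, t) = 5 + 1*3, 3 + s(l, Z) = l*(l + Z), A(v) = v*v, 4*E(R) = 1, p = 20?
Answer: 158260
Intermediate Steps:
E(R) = 1/4 (E(R) = (1/4)*1 = 1/4)
A(v) = v**2
s(l, Z) = -3 + l*(Z + l) (s(l, Z) = -3 + l*(l + Z) = -3 + l*(Z + l))
S(n, t) = 8 (S(n, t) = 5 + 3 = 8)
386*(S(-21, A(-2)) + s(p, E(0))) = 386*(8 + (-3 + 20**2 + (1/4)*20)) = 386*(8 + (-3 + 400 + 5)) = 386*(8 + 402) = 386*410 = 158260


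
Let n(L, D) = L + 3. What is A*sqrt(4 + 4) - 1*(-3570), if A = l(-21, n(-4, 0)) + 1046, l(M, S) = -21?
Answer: 3570 + 2050*sqrt(2) ≈ 6469.1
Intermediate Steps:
n(L, D) = 3 + L
A = 1025 (A = -21 + 1046 = 1025)
A*sqrt(4 + 4) - 1*(-3570) = 1025*sqrt(4 + 4) - 1*(-3570) = 1025*sqrt(8) + 3570 = 1025*(2*sqrt(2)) + 3570 = 2050*sqrt(2) + 3570 = 3570 + 2050*sqrt(2)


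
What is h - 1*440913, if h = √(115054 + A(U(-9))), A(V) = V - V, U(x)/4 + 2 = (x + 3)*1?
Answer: -440913 + √115054 ≈ -4.4057e+5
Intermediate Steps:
U(x) = 4 + 4*x (U(x) = -8 + 4*((x + 3)*1) = -8 + 4*((3 + x)*1) = -8 + 4*(3 + x) = -8 + (12 + 4*x) = 4 + 4*x)
A(V) = 0
h = √115054 (h = √(115054 + 0) = √115054 ≈ 339.20)
h - 1*440913 = √115054 - 1*440913 = √115054 - 440913 = -440913 + √115054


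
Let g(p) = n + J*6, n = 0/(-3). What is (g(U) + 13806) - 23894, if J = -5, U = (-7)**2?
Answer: -10118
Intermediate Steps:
U = 49
n = 0 (n = 0*(-1/3) = 0)
g(p) = -30 (g(p) = 0 - 5*6 = 0 - 30 = -30)
(g(U) + 13806) - 23894 = (-30 + 13806) - 23894 = 13776 - 23894 = -10118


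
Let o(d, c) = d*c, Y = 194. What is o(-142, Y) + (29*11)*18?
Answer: -21806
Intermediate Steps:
o(d, c) = c*d
o(-142, Y) + (29*11)*18 = 194*(-142) + (29*11)*18 = -27548 + 319*18 = -27548 + 5742 = -21806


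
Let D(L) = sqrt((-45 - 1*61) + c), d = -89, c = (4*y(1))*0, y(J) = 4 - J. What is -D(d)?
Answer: -I*sqrt(106) ≈ -10.296*I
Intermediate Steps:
c = 0 (c = (4*(4 - 1*1))*0 = (4*(4 - 1))*0 = (4*3)*0 = 12*0 = 0)
D(L) = I*sqrt(106) (D(L) = sqrt((-45 - 1*61) + 0) = sqrt((-45 - 61) + 0) = sqrt(-106 + 0) = sqrt(-106) = I*sqrt(106))
-D(d) = -I*sqrt(106)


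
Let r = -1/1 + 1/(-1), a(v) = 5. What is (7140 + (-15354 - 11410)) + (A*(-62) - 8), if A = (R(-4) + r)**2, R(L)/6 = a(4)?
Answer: -68240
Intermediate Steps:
r = -2 (r = -1*1 + 1*(-1) = -1 - 1 = -2)
R(L) = 30 (R(L) = 6*5 = 30)
A = 784 (A = (30 - 2)**2 = 28**2 = 784)
(7140 + (-15354 - 11410)) + (A*(-62) - 8) = (7140 + (-15354 - 11410)) + (784*(-62) - 8) = (7140 - 26764) + (-48608 - 8) = -19624 - 48616 = -68240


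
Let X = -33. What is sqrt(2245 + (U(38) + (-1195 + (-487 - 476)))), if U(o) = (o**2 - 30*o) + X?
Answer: sqrt(358) ≈ 18.921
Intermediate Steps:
U(o) = -33 + o**2 - 30*o (U(o) = (o**2 - 30*o) - 33 = -33 + o**2 - 30*o)
sqrt(2245 + (U(38) + (-1195 + (-487 - 476)))) = sqrt(2245 + ((-33 + 38**2 - 30*38) + (-1195 + (-487 - 476)))) = sqrt(2245 + ((-33 + 1444 - 1140) + (-1195 - 963))) = sqrt(2245 + (271 - 2158)) = sqrt(2245 - 1887) = sqrt(358)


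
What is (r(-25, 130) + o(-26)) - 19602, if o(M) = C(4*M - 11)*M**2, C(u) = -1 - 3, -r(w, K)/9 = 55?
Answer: -22801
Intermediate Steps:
r(w, K) = -495 (r(w, K) = -9*55 = -495)
C(u) = -4
o(M) = -4*M**2
(r(-25, 130) + o(-26)) - 19602 = (-495 - 4*(-26)**2) - 19602 = (-495 - 4*676) - 19602 = (-495 - 2704) - 19602 = -3199 - 19602 = -22801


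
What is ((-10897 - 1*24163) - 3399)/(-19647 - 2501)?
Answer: 38459/22148 ≈ 1.7365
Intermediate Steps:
((-10897 - 1*24163) - 3399)/(-19647 - 2501) = ((-10897 - 24163) - 3399)/(-22148) = (-35060 - 3399)*(-1/22148) = -38459*(-1/22148) = 38459/22148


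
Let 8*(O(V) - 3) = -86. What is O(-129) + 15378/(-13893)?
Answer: -14915/1684 ≈ -8.8569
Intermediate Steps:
O(V) = -31/4 (O(V) = 3 + (⅛)*(-86) = 3 - 43/4 = -31/4)
O(-129) + 15378/(-13893) = -31/4 + 15378/(-13893) = -31/4 + 15378*(-1/13893) = -31/4 - 466/421 = -14915/1684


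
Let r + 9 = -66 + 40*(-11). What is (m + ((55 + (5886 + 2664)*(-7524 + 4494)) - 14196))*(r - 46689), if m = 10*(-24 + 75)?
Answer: 1223533863724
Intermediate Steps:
r = -515 (r = -9 + (-66 + 40*(-11)) = -9 + (-66 - 440) = -9 - 506 = -515)
m = 510 (m = 10*51 = 510)
(m + ((55 + (5886 + 2664)*(-7524 + 4494)) - 14196))*(r - 46689) = (510 + ((55 + (5886 + 2664)*(-7524 + 4494)) - 14196))*(-515 - 46689) = (510 + ((55 + 8550*(-3030)) - 14196))*(-47204) = (510 + ((55 - 25906500) - 14196))*(-47204) = (510 + (-25906445 - 14196))*(-47204) = (510 - 25920641)*(-47204) = -25920131*(-47204) = 1223533863724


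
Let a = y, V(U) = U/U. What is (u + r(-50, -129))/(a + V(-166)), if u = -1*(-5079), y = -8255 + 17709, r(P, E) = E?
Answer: 990/1891 ≈ 0.52353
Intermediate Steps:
V(U) = 1
y = 9454
a = 9454
u = 5079
(u + r(-50, -129))/(a + V(-166)) = (5079 - 129)/(9454 + 1) = 4950/9455 = 4950*(1/9455) = 990/1891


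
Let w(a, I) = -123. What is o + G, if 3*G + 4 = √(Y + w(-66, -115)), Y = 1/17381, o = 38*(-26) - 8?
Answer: -2992/3 + I*√37158179422/52143 ≈ -997.33 + 3.6968*I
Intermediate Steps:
o = -996 (o = -988 - 8 = -996)
Y = 1/17381 ≈ 5.7534e-5
G = -4/3 + I*√37158179422/52143 (G = -4/3 + √(1/17381 - 123)/3 = -4/3 + √(-2137862/17381)/3 = -4/3 + (I*√37158179422/17381)/3 = -4/3 + I*√37158179422/52143 ≈ -1.3333 + 3.6968*I)
o + G = -996 + (-4/3 + I*√37158179422/52143) = -2992/3 + I*√37158179422/52143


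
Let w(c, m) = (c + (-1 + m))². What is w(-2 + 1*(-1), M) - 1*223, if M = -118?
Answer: 14661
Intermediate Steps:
w(c, m) = (-1 + c + m)²
w(-2 + 1*(-1), M) - 1*223 = (-1 + (-2 + 1*(-1)) - 118)² - 1*223 = (-1 + (-2 - 1) - 118)² - 223 = (-1 - 3 - 118)² - 223 = (-122)² - 223 = 14884 - 223 = 14661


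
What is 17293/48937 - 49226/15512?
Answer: -152908839/54222196 ≈ -2.8200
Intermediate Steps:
17293/48937 - 49226/15512 = 17293*(1/48937) - 49226*1/15512 = 17293/48937 - 24613/7756 = -152908839/54222196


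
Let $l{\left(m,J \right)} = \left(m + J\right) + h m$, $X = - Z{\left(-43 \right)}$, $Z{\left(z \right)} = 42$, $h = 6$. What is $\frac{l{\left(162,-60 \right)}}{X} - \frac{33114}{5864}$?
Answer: $- \frac{640727}{20524} \approx -31.218$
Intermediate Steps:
$X = -42$ ($X = \left(-1\right) 42 = -42$)
$l{\left(m,J \right)} = J + 7 m$ ($l{\left(m,J \right)} = \left(m + J\right) + 6 m = \left(J + m\right) + 6 m = J + 7 m$)
$\frac{l{\left(162,-60 \right)}}{X} - \frac{33114}{5864} = \frac{-60 + 7 \cdot 162}{-42} - \frac{33114}{5864} = \left(-60 + 1134\right) \left(- \frac{1}{42}\right) - \frac{16557}{2932} = 1074 \left(- \frac{1}{42}\right) - \frac{16557}{2932} = - \frac{179}{7} - \frac{16557}{2932} = - \frac{640727}{20524}$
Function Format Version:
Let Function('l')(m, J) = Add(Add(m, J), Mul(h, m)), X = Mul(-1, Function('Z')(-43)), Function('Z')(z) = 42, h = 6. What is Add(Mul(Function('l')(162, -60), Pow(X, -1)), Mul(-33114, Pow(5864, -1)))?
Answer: Rational(-640727, 20524) ≈ -31.218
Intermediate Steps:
X = -42 (X = Mul(-1, 42) = -42)
Function('l')(m, J) = Add(J, Mul(7, m)) (Function('l')(m, J) = Add(Add(m, J), Mul(6, m)) = Add(Add(J, m), Mul(6, m)) = Add(J, Mul(7, m)))
Add(Mul(Function('l')(162, -60), Pow(X, -1)), Mul(-33114, Pow(5864, -1))) = Add(Mul(Add(-60, Mul(7, 162)), Pow(-42, -1)), Mul(-33114, Pow(5864, -1))) = Add(Mul(Add(-60, 1134), Rational(-1, 42)), Mul(-33114, Rational(1, 5864))) = Add(Mul(1074, Rational(-1, 42)), Rational(-16557, 2932)) = Add(Rational(-179, 7), Rational(-16557, 2932)) = Rational(-640727, 20524)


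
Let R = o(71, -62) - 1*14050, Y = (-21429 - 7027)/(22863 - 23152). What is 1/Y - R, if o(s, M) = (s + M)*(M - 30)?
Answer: 423368657/28456 ≈ 14878.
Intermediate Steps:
o(s, M) = (-30 + M)*(M + s) (o(s, M) = (M + s)*(-30 + M) = (-30 + M)*(M + s))
Y = 28456/289 (Y = -28456/(-289) = -28456*(-1/289) = 28456/289 ≈ 98.464)
R = -14878 (R = ((-62)**2 - 30*(-62) - 30*71 - 62*71) - 1*14050 = (3844 + 1860 - 2130 - 4402) - 14050 = -828 - 14050 = -14878)
1/Y - R = 1/(28456/289) - 1*(-14878) = 289/28456 + 14878 = 423368657/28456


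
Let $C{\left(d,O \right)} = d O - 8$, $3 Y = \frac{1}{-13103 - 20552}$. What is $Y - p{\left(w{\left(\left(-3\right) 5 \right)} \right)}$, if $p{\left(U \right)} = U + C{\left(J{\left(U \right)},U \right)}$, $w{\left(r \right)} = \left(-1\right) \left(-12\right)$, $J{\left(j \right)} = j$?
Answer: $- \frac{14942821}{100965} \approx -148.0$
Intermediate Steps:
$Y = - \frac{1}{100965}$ ($Y = \frac{1}{3 \left(-13103 - 20552\right)} = \frac{1}{3 \left(-33655\right)} = \frac{1}{3} \left(- \frac{1}{33655}\right) = - \frac{1}{100965} \approx -9.9044 \cdot 10^{-6}$)
$w{\left(r \right)} = 12$
$C{\left(d,O \right)} = -8 + O d$ ($C{\left(d,O \right)} = O d - 8 = -8 + O d$)
$p{\left(U \right)} = -8 + U + U^{2}$ ($p{\left(U \right)} = U + \left(-8 + U U\right) = U + \left(-8 + U^{2}\right) = -8 + U + U^{2}$)
$Y - p{\left(w{\left(\left(-3\right) 5 \right)} \right)} = - \frac{1}{100965} - \left(-8 + 12 + 12^{2}\right) = - \frac{1}{100965} - \left(-8 + 12 + 144\right) = - \frac{1}{100965} - 148 = - \frac{14942821}{100965}$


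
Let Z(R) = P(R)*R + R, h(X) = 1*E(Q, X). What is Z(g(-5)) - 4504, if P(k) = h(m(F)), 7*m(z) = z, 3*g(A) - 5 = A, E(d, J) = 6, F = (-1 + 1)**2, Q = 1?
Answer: -4504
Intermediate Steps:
F = 0 (F = 0**2 = 0)
g(A) = 5/3 + A/3
m(z) = z/7
h(X) = 6 (h(X) = 1*6 = 6)
P(k) = 6
Z(R) = 7*R (Z(R) = 6*R + R = 7*R)
Z(g(-5)) - 4504 = 7*(5/3 + (1/3)*(-5)) - 4504 = 7*(5/3 - 5/3) - 4504 = 7*0 - 4504 = 0 - 4504 = -4504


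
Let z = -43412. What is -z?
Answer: 43412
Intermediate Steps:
-z = -1*(-43412) = 43412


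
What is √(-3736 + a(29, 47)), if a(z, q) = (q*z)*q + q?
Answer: 6*√1677 ≈ 245.71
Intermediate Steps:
a(z, q) = q + z*q² (a(z, q) = z*q² + q = q + z*q²)
√(-3736 + a(29, 47)) = √(-3736 + 47*(1 + 47*29)) = √(-3736 + 47*(1 + 1363)) = √(-3736 + 47*1364) = √(-3736 + 64108) = √60372 = 6*√1677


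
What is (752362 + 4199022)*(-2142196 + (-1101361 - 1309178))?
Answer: -22542339235240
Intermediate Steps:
(752362 + 4199022)*(-2142196 + (-1101361 - 1309178)) = 4951384*(-2142196 - 2410539) = 4951384*(-4552735) = -22542339235240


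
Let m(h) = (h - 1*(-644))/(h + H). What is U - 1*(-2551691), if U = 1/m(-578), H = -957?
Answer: 168410071/66 ≈ 2.5517e+6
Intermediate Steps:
m(h) = (644 + h)/(-957 + h) (m(h) = (h - 1*(-644))/(h - 957) = (h + 644)/(-957 + h) = (644 + h)/(-957 + h))
U = -1535/66 (U = 1/((644 - 578)/(-957 - 578)) = 1/(66/(-1535)) = 1/(-1/1535*66) = 1/(-66/1535) = -1535/66 ≈ -23.258)
U - 1*(-2551691) = -1535/66 - 1*(-2551691) = -1535/66 + 2551691 = 168410071/66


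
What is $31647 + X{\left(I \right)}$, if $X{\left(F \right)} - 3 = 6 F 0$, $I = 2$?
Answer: $31650$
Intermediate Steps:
$X{\left(F \right)} = 3$ ($X{\left(F \right)} = 3 + 6 F 0 = 3 + 0 = 3$)
$31647 + X{\left(I \right)} = 31647 + 3 = 31650$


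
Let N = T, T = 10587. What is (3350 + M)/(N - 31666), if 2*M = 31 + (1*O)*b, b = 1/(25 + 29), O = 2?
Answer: -90869/569133 ≈ -0.15966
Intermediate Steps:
b = 1/54 ≈ 0.018519
M = 419/27 (M = (31 + (1*2)*(1/54))/2 = (31 + 2*(1/54))/2 = (31 + 1/27)/2 = (1/2)*(838/27) = 419/27 ≈ 15.519)
N = 10587
(3350 + M)/(N - 31666) = (3350 + 419/27)/(10587 - 31666) = (90869/27)/(-21079) = (90869/27)*(-1/21079) = -90869/569133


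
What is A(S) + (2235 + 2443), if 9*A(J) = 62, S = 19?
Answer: 42164/9 ≈ 4684.9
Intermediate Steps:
A(J) = 62/9 (A(J) = (⅑)*62 = 62/9)
A(S) + (2235 + 2443) = 62/9 + (2235 + 2443) = 62/9 + 4678 = 42164/9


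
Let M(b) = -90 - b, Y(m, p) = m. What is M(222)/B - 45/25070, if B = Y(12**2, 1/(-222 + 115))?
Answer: -16309/7521 ≈ -2.1685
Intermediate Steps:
B = 144 (B = 12**2 = 144)
M(222)/B - 45/25070 = (-90 - 1*222)/144 - 45/25070 = (-90 - 222)*(1/144) - 45*1/25070 = -312*1/144 - 9/5014 = -13/6 - 9/5014 = -16309/7521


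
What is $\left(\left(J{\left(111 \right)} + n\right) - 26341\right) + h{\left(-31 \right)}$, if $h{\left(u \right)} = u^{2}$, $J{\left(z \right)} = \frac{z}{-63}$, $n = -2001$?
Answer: $- \frac{575038}{21} \approx -27383.0$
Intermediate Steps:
$J{\left(z \right)} = - \frac{z}{63}$ ($J{\left(z \right)} = z \left(- \frac{1}{63}\right) = - \frac{z}{63}$)
$\left(\left(J{\left(111 \right)} + n\right) - 26341\right) + h{\left(-31 \right)} = \left(\left(\left(- \frac{1}{63}\right) 111 - 2001\right) - 26341\right) + \left(-31\right)^{2} = \left(\left(- \frac{37}{21} - 2001\right) - 26341\right) + 961 = \left(- \frac{42058}{21} - 26341\right) + 961 = - \frac{595219}{21} + 961 = - \frac{575038}{21}$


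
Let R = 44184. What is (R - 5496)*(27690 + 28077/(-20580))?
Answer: 37492627848/35 ≈ 1.0712e+9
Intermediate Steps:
(R - 5496)*(27690 + 28077/(-20580)) = (44184 - 5496)*(27690 + 28077/(-20580)) = 38688*(27690 + 28077*(-1/20580)) = 38688*(27690 - 191/140) = 38688*(3876409/140) = 37492627848/35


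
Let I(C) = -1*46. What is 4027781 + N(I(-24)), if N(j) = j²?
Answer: 4029897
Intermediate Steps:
I(C) = -46
4027781 + N(I(-24)) = 4027781 + (-46)² = 4027781 + 2116 = 4029897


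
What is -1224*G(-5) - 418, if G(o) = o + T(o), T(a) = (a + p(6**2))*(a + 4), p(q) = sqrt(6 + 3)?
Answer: 3254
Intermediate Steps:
p(q) = 3 (p(q) = sqrt(9) = 3)
T(a) = (3 + a)*(4 + a) (T(a) = (a + 3)*(a + 4) = (3 + a)*(4 + a))
G(o) = 12 + o**2 + 8*o (G(o) = o + (12 + o**2 + 7*o) = 12 + o**2 + 8*o)
-1224*G(-5) - 418 = -1224*(12 + (-5)**2 + 8*(-5)) - 418 = -1224*(12 + 25 - 40) - 418 = -1224*(-3) - 418 = 3672 - 418 = 3254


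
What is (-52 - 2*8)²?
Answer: 4624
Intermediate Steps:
(-52 - 2*8)² = (-52 - 16)² = (-68)² = 4624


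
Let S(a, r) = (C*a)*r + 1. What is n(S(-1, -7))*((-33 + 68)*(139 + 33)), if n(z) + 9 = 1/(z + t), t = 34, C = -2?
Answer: -161680/3 ≈ -53893.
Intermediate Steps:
S(a, r) = 1 - 2*a*r (S(a, r) = (-2*a)*r + 1 = -2*a*r + 1 = 1 - 2*a*r)
n(z) = -9 + 1/(34 + z) (n(z) = -9 + 1/(z + 34) = -9 + 1/(34 + z))
n(S(-1, -7))*((-33 + 68)*(139 + 33)) = ((-305 - 9*(1 - 2*(-1)*(-7)))/(34 + (1 - 2*(-1)*(-7))))*((-33 + 68)*(139 + 33)) = ((-305 - 9*(1 - 14))/(34 + (1 - 14)))*(35*172) = ((-305 - 9*(-13))/(34 - 13))*6020 = ((-305 + 117)/21)*6020 = ((1/21)*(-188))*6020 = -188/21*6020 = -161680/3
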